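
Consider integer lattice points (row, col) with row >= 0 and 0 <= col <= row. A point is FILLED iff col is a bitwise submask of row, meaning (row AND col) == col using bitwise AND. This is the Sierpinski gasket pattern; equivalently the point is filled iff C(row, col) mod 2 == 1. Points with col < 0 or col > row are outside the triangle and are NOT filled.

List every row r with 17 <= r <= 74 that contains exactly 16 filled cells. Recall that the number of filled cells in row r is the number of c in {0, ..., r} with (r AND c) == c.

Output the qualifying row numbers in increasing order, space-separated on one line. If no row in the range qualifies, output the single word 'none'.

Answer: 23 27 29 30 39 43 45 46 51 53 54 57 58 60 71

Derivation:
Row r has 2^popcount(r) filled cells, so we need popcount(r) = log2(16) = 4.
Scan r = 17..74 and keep those with exactly 4 one-bits:
r=17=10001 popcount=2 -> skip
r=18=10010 popcount=2 -> skip
r=19=10011 popcount=3 -> skip
r=20=10100 popcount=2 -> skip
r=21=10101 popcount=3 -> skip
r=22=10110 popcount=3 -> skip
r=23=10111 popcount=4 -> KEEP
r=24=11000 popcount=2 -> skip
r=25=11001 popcount=3 -> skip
r=26=11010 popcount=3 -> skip
r=27=11011 popcount=4 -> KEEP
r=28=11100 popcount=3 -> skip
r=29=11101 popcount=4 -> KEEP
r=30=11110 popcount=4 -> KEEP
r=31=11111 popcount=5 -> skip
r=32=100000 popcount=1 -> skip
r=33=100001 popcount=2 -> skip
r=34=100010 popcount=2 -> skip
r=35=100011 popcount=3 -> skip
r=36=100100 popcount=2 -> skip
r=37=100101 popcount=3 -> skip
r=38=100110 popcount=3 -> skip
r=39=100111 popcount=4 -> KEEP
r=40=101000 popcount=2 -> skip
r=41=101001 popcount=3 -> skip
r=42=101010 popcount=3 -> skip
r=43=101011 popcount=4 -> KEEP
r=44=101100 popcount=3 -> skip
r=45=101101 popcount=4 -> KEEP
r=46=101110 popcount=4 -> KEEP
r=47=101111 popcount=5 -> skip
r=48=110000 popcount=2 -> skip
r=49=110001 popcount=3 -> skip
r=50=110010 popcount=3 -> skip
r=51=110011 popcount=4 -> KEEP
r=52=110100 popcount=3 -> skip
r=53=110101 popcount=4 -> KEEP
r=54=110110 popcount=4 -> KEEP
r=55=110111 popcount=5 -> skip
r=56=111000 popcount=3 -> skip
r=57=111001 popcount=4 -> KEEP
r=58=111010 popcount=4 -> KEEP
r=59=111011 popcount=5 -> skip
r=60=111100 popcount=4 -> KEEP
r=61=111101 popcount=5 -> skip
r=62=111110 popcount=5 -> skip
r=63=111111 popcount=6 -> skip
r=64=1000000 popcount=1 -> skip
r=65=1000001 popcount=2 -> skip
r=66=1000010 popcount=2 -> skip
r=67=1000011 popcount=3 -> skip
r=68=1000100 popcount=2 -> skip
r=69=1000101 popcount=3 -> skip
r=70=1000110 popcount=3 -> skip
r=71=1000111 popcount=4 -> KEEP
r=72=1001000 popcount=2 -> skip
r=73=1001001 popcount=3 -> skip
r=74=1001010 popcount=3 -> skip
Kept rows: 23 27 29 30 39 43 45 46 51 53 54 57 58 60 71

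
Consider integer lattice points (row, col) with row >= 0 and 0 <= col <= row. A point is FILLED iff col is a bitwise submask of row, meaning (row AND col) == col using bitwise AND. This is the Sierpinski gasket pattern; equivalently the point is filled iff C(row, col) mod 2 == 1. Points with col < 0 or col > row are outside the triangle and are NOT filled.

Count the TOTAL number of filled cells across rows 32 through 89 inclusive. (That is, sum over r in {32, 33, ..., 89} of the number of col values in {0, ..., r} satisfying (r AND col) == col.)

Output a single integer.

Answer: 780

Derivation:
r32=100000 pc1: +2 =2
r33=100001 pc2: +4 =6
r34=100010 pc2: +4 =10
r35=100011 pc3: +8 =18
r36=100100 pc2: +4 =22
r37=100101 pc3: +8 =30
r38=100110 pc3: +8 =38
r39=100111 pc4: +16 =54
r40=101000 pc2: +4 =58
r41=101001 pc3: +8 =66
r42=101010 pc3: +8 =74
r43=101011 pc4: +16 =90
r44=101100 pc3: +8 =98
r45=101101 pc4: +16 =114
r46=101110 pc4: +16 =130
r47=101111 pc5: +32 =162
r48=110000 pc2: +4 =166
r49=110001 pc3: +8 =174
r50=110010 pc3: +8 =182
r51=110011 pc4: +16 =198
r52=110100 pc3: +8 =206
r53=110101 pc4: +16 =222
r54=110110 pc4: +16 =238
r55=110111 pc5: +32 =270
r56=111000 pc3: +8 =278
r57=111001 pc4: +16 =294
r58=111010 pc4: +16 =310
r59=111011 pc5: +32 =342
r60=111100 pc4: +16 =358
r61=111101 pc5: +32 =390
r62=111110 pc5: +32 =422
r63=111111 pc6: +64 =486
r64=1000000 pc1: +2 =488
r65=1000001 pc2: +4 =492
r66=1000010 pc2: +4 =496
r67=1000011 pc3: +8 =504
r68=1000100 pc2: +4 =508
r69=1000101 pc3: +8 =516
r70=1000110 pc3: +8 =524
r71=1000111 pc4: +16 =540
r72=1001000 pc2: +4 =544
r73=1001001 pc3: +8 =552
r74=1001010 pc3: +8 =560
r75=1001011 pc4: +16 =576
r76=1001100 pc3: +8 =584
r77=1001101 pc4: +16 =600
r78=1001110 pc4: +16 =616
r79=1001111 pc5: +32 =648
r80=1010000 pc2: +4 =652
r81=1010001 pc3: +8 =660
r82=1010010 pc3: +8 =668
r83=1010011 pc4: +16 =684
r84=1010100 pc3: +8 =692
r85=1010101 pc4: +16 =708
r86=1010110 pc4: +16 =724
r87=1010111 pc5: +32 =756
r88=1011000 pc3: +8 =764
r89=1011001 pc4: +16 =780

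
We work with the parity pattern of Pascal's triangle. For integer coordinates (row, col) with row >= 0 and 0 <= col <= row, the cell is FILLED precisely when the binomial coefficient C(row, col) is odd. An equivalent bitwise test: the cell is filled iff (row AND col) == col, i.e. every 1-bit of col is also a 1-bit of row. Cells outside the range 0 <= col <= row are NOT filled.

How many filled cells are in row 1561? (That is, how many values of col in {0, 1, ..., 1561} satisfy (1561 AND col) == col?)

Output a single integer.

1561 in binary = 11000011001
popcount(1561) = number of 1-bits in 11000011001 = 5
A col c satisfies (1561 AND c) == c iff every set bit of c is also set in 1561; each of the 5 set bits of 1561 can independently be on or off in c.
count = 2^5 = 32

Answer: 32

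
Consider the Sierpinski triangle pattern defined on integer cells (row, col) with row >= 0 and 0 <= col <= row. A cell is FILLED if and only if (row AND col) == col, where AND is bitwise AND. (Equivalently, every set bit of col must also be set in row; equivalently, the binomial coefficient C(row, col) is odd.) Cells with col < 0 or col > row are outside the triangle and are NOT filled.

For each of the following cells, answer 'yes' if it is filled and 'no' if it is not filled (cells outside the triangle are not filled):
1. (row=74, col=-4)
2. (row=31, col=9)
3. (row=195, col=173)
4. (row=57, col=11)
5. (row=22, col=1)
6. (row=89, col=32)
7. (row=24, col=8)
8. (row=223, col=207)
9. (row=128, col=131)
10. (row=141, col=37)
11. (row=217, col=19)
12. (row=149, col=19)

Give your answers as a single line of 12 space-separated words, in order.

Answer: no yes no no no no yes yes no no no no

Derivation:
(74,-4): col outside [0, 74] -> not filled
(31,9): row=0b11111, col=0b1001, row AND col = 0b1001 = 9; 9 == 9 -> filled
(195,173): row=0b11000011, col=0b10101101, row AND col = 0b10000001 = 129; 129 != 173 -> empty
(57,11): row=0b111001, col=0b1011, row AND col = 0b1001 = 9; 9 != 11 -> empty
(22,1): row=0b10110, col=0b1, row AND col = 0b0 = 0; 0 != 1 -> empty
(89,32): row=0b1011001, col=0b100000, row AND col = 0b0 = 0; 0 != 32 -> empty
(24,8): row=0b11000, col=0b1000, row AND col = 0b1000 = 8; 8 == 8 -> filled
(223,207): row=0b11011111, col=0b11001111, row AND col = 0b11001111 = 207; 207 == 207 -> filled
(128,131): col outside [0, 128] -> not filled
(141,37): row=0b10001101, col=0b100101, row AND col = 0b101 = 5; 5 != 37 -> empty
(217,19): row=0b11011001, col=0b10011, row AND col = 0b10001 = 17; 17 != 19 -> empty
(149,19): row=0b10010101, col=0b10011, row AND col = 0b10001 = 17; 17 != 19 -> empty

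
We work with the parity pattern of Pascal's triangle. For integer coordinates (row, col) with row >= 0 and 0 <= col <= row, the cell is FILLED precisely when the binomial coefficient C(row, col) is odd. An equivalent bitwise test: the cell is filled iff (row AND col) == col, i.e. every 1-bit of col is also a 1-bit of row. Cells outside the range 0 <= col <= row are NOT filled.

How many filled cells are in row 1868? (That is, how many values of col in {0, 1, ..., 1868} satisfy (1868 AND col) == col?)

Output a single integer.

1868 in binary = 11101001100
popcount(1868) = number of 1-bits in 11101001100 = 6
A col c satisfies (1868 AND c) == c iff every set bit of c is also set in 1868; each of the 6 set bits of 1868 can independently be on or off in c.
count = 2^6 = 64

Answer: 64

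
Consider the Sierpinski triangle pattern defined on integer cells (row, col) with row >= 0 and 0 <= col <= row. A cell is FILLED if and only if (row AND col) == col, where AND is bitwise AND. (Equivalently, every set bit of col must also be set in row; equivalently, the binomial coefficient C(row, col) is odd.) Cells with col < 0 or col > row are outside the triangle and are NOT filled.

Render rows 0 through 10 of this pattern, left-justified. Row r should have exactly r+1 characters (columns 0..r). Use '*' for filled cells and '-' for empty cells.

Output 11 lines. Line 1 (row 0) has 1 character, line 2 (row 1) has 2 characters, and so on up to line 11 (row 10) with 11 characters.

Answer: *
**
*-*
****
*---*
**--**
*-*-*-*
********
*-------*
**------**
*-*-----*-*

Derivation:
r0=0: *
r1=1: **
r2=10: *-*
r3=11: ****
r4=100: *---*
r5=101: **--**
r6=110: *-*-*-*
r7=111: ********
r8=1000: *-------*
r9=1001: **------**
r10=1010: *-*-----*-*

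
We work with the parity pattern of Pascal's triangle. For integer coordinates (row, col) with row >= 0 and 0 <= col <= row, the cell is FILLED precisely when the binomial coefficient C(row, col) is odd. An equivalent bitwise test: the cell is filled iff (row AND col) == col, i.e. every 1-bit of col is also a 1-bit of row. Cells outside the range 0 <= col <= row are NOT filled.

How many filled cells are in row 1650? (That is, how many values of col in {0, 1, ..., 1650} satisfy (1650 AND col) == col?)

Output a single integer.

Answer: 64

Derivation:
1650 in binary = 11001110010
popcount(1650) = number of 1-bits in 11001110010 = 6
A col c satisfies (1650 AND c) == c iff every set bit of c is also set in 1650; each of the 6 set bits of 1650 can independently be on or off in c.
count = 2^6 = 64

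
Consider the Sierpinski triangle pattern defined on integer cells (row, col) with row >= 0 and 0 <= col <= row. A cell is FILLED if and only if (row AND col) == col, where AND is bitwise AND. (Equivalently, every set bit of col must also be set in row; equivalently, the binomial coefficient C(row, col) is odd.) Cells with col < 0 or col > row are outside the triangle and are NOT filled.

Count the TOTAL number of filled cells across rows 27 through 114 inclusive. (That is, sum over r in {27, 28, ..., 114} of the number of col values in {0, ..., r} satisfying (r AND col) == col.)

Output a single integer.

Answer: 1424

Derivation:
r27=11011 pc4: +16 =16
r28=11100 pc3: +8 =24
r29=11101 pc4: +16 =40
r30=11110 pc4: +16 =56
r31=11111 pc5: +32 =88
r32=100000 pc1: +2 =90
r33=100001 pc2: +4 =94
r34=100010 pc2: +4 =98
r35=100011 pc3: +8 =106
r36=100100 pc2: +4 =110
r37=100101 pc3: +8 =118
r38=100110 pc3: +8 =126
r39=100111 pc4: +16 =142
r40=101000 pc2: +4 =146
r41=101001 pc3: +8 =154
r42=101010 pc3: +8 =162
r43=101011 pc4: +16 =178
r44=101100 pc3: +8 =186
r45=101101 pc4: +16 =202
r46=101110 pc4: +16 =218
r47=101111 pc5: +32 =250
r48=110000 pc2: +4 =254
r49=110001 pc3: +8 =262
r50=110010 pc3: +8 =270
r51=110011 pc4: +16 =286
r52=110100 pc3: +8 =294
r53=110101 pc4: +16 =310
r54=110110 pc4: +16 =326
r55=110111 pc5: +32 =358
r56=111000 pc3: +8 =366
r57=111001 pc4: +16 =382
r58=111010 pc4: +16 =398
r59=111011 pc5: +32 =430
r60=111100 pc4: +16 =446
r61=111101 pc5: +32 =478
r62=111110 pc5: +32 =510
r63=111111 pc6: +64 =574
r64=1000000 pc1: +2 =576
r65=1000001 pc2: +4 =580
r66=1000010 pc2: +4 =584
r67=1000011 pc3: +8 =592
r68=1000100 pc2: +4 =596
r69=1000101 pc3: +8 =604
r70=1000110 pc3: +8 =612
r71=1000111 pc4: +16 =628
r72=1001000 pc2: +4 =632
r73=1001001 pc3: +8 =640
r74=1001010 pc3: +8 =648
r75=1001011 pc4: +16 =664
r76=1001100 pc3: +8 =672
r77=1001101 pc4: +16 =688
r78=1001110 pc4: +16 =704
r79=1001111 pc5: +32 =736
r80=1010000 pc2: +4 =740
r81=1010001 pc3: +8 =748
r82=1010010 pc3: +8 =756
r83=1010011 pc4: +16 =772
r84=1010100 pc3: +8 =780
r85=1010101 pc4: +16 =796
r86=1010110 pc4: +16 =812
r87=1010111 pc5: +32 =844
r88=1011000 pc3: +8 =852
r89=1011001 pc4: +16 =868
r90=1011010 pc4: +16 =884
r91=1011011 pc5: +32 =916
r92=1011100 pc4: +16 =932
r93=1011101 pc5: +32 =964
r94=1011110 pc5: +32 =996
r95=1011111 pc6: +64 =1060
r96=1100000 pc2: +4 =1064
r97=1100001 pc3: +8 =1072
r98=1100010 pc3: +8 =1080
r99=1100011 pc4: +16 =1096
r100=1100100 pc3: +8 =1104
r101=1100101 pc4: +16 =1120
r102=1100110 pc4: +16 =1136
r103=1100111 pc5: +32 =1168
r104=1101000 pc3: +8 =1176
r105=1101001 pc4: +16 =1192
r106=1101010 pc4: +16 =1208
r107=1101011 pc5: +32 =1240
r108=1101100 pc4: +16 =1256
r109=1101101 pc5: +32 =1288
r110=1101110 pc5: +32 =1320
r111=1101111 pc6: +64 =1384
r112=1110000 pc3: +8 =1392
r113=1110001 pc4: +16 =1408
r114=1110010 pc4: +16 =1424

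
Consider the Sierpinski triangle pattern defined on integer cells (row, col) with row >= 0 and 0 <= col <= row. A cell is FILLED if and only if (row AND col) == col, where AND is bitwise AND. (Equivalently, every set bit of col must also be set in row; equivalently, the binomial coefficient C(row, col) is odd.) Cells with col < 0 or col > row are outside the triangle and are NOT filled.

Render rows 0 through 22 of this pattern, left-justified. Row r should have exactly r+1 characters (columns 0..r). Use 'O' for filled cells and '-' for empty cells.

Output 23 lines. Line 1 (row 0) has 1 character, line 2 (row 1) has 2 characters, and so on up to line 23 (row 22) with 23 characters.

Answer: O
OO
O-O
OOOO
O---O
OO--OO
O-O-O-O
OOOOOOOO
O-------O
OO------OO
O-O-----O-O
OOOO----OOOO
O---O---O---O
OO--OO--OO--OO
O-O-O-O-O-O-O-O
OOOOOOOOOOOOOOOO
O---------------O
OO--------------OO
O-O-------------O-O
OOOO------------OOOO
O---O-----------O---O
OO--OO----------OO--OO
O-O-O-O---------O-O-O-O

Derivation:
r0=0: O
r1=1: OO
r2=10: O-O
r3=11: OOOO
r4=100: O---O
r5=101: OO--OO
r6=110: O-O-O-O
r7=111: OOOOOOOO
r8=1000: O-------O
r9=1001: OO------OO
r10=1010: O-O-----O-O
r11=1011: OOOO----OOOO
r12=1100: O---O---O---O
r13=1101: OO--OO--OO--OO
r14=1110: O-O-O-O-O-O-O-O
r15=1111: OOOOOOOOOOOOOOOO
r16=10000: O---------------O
r17=10001: OO--------------OO
r18=10010: O-O-------------O-O
r19=10011: OOOO------------OOOO
r20=10100: O---O-----------O---O
r21=10101: OO--OO----------OO--OO
r22=10110: O-O-O-O---------O-O-O-O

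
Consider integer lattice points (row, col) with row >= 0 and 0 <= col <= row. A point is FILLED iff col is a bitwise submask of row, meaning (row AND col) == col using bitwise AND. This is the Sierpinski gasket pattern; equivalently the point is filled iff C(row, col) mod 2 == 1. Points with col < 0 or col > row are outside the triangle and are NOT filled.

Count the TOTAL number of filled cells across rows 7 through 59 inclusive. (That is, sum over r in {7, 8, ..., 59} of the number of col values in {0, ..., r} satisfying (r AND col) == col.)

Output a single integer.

r7=111 pc3: +8 =8
r8=1000 pc1: +2 =10
r9=1001 pc2: +4 =14
r10=1010 pc2: +4 =18
r11=1011 pc3: +8 =26
r12=1100 pc2: +4 =30
r13=1101 pc3: +8 =38
r14=1110 pc3: +8 =46
r15=1111 pc4: +16 =62
r16=10000 pc1: +2 =64
r17=10001 pc2: +4 =68
r18=10010 pc2: +4 =72
r19=10011 pc3: +8 =80
r20=10100 pc2: +4 =84
r21=10101 pc3: +8 =92
r22=10110 pc3: +8 =100
r23=10111 pc4: +16 =116
r24=11000 pc2: +4 =120
r25=11001 pc3: +8 =128
r26=11010 pc3: +8 =136
r27=11011 pc4: +16 =152
r28=11100 pc3: +8 =160
r29=11101 pc4: +16 =176
r30=11110 pc4: +16 =192
r31=11111 pc5: +32 =224
r32=100000 pc1: +2 =226
r33=100001 pc2: +4 =230
r34=100010 pc2: +4 =234
r35=100011 pc3: +8 =242
r36=100100 pc2: +4 =246
r37=100101 pc3: +8 =254
r38=100110 pc3: +8 =262
r39=100111 pc4: +16 =278
r40=101000 pc2: +4 =282
r41=101001 pc3: +8 =290
r42=101010 pc3: +8 =298
r43=101011 pc4: +16 =314
r44=101100 pc3: +8 =322
r45=101101 pc4: +16 =338
r46=101110 pc4: +16 =354
r47=101111 pc5: +32 =386
r48=110000 pc2: +4 =390
r49=110001 pc3: +8 =398
r50=110010 pc3: +8 =406
r51=110011 pc4: +16 =422
r52=110100 pc3: +8 =430
r53=110101 pc4: +16 =446
r54=110110 pc4: +16 =462
r55=110111 pc5: +32 =494
r56=111000 pc3: +8 =502
r57=111001 pc4: +16 =518
r58=111010 pc4: +16 =534
r59=111011 pc5: +32 =566

Answer: 566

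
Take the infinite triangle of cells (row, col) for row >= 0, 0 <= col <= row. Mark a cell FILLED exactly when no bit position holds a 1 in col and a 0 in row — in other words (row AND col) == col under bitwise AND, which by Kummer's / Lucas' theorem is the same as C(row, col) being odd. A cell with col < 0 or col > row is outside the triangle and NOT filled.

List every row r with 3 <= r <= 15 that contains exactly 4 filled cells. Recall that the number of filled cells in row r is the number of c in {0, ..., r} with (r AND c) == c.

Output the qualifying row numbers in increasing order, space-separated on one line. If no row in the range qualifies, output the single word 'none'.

Row r has 2^popcount(r) filled cells, so we need popcount(r) = log2(4) = 2.
Scan r = 3..15 and keep those with exactly 2 one-bits:
r=3=11 popcount=2 -> KEEP
r=4=100 popcount=1 -> skip
r=5=101 popcount=2 -> KEEP
r=6=110 popcount=2 -> KEEP
r=7=111 popcount=3 -> skip
r=8=1000 popcount=1 -> skip
r=9=1001 popcount=2 -> KEEP
r=10=1010 popcount=2 -> KEEP
r=11=1011 popcount=3 -> skip
r=12=1100 popcount=2 -> KEEP
r=13=1101 popcount=3 -> skip
r=14=1110 popcount=3 -> skip
r=15=1111 popcount=4 -> skip
Kept rows: 3 5 6 9 10 12

Answer: 3 5 6 9 10 12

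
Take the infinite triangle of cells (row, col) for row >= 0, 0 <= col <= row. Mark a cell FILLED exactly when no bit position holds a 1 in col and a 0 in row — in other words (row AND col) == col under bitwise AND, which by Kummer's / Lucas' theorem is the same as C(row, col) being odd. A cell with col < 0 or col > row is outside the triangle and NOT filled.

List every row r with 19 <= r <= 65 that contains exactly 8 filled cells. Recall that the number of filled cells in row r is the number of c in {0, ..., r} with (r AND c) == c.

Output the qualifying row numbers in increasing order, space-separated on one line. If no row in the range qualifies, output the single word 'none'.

Answer: 19 21 22 25 26 28 35 37 38 41 42 44 49 50 52 56

Derivation:
Row r has 2^popcount(r) filled cells, so we need popcount(r) = log2(8) = 3.
Scan r = 19..65 and keep those with exactly 3 one-bits:
r=19=10011 popcount=3 -> KEEP
r=20=10100 popcount=2 -> skip
r=21=10101 popcount=3 -> KEEP
r=22=10110 popcount=3 -> KEEP
r=23=10111 popcount=4 -> skip
r=24=11000 popcount=2 -> skip
r=25=11001 popcount=3 -> KEEP
r=26=11010 popcount=3 -> KEEP
r=27=11011 popcount=4 -> skip
r=28=11100 popcount=3 -> KEEP
r=29=11101 popcount=4 -> skip
r=30=11110 popcount=4 -> skip
r=31=11111 popcount=5 -> skip
r=32=100000 popcount=1 -> skip
r=33=100001 popcount=2 -> skip
r=34=100010 popcount=2 -> skip
r=35=100011 popcount=3 -> KEEP
r=36=100100 popcount=2 -> skip
r=37=100101 popcount=3 -> KEEP
r=38=100110 popcount=3 -> KEEP
r=39=100111 popcount=4 -> skip
r=40=101000 popcount=2 -> skip
r=41=101001 popcount=3 -> KEEP
r=42=101010 popcount=3 -> KEEP
r=43=101011 popcount=4 -> skip
r=44=101100 popcount=3 -> KEEP
r=45=101101 popcount=4 -> skip
r=46=101110 popcount=4 -> skip
r=47=101111 popcount=5 -> skip
r=48=110000 popcount=2 -> skip
r=49=110001 popcount=3 -> KEEP
r=50=110010 popcount=3 -> KEEP
r=51=110011 popcount=4 -> skip
r=52=110100 popcount=3 -> KEEP
r=53=110101 popcount=4 -> skip
r=54=110110 popcount=4 -> skip
r=55=110111 popcount=5 -> skip
r=56=111000 popcount=3 -> KEEP
r=57=111001 popcount=4 -> skip
r=58=111010 popcount=4 -> skip
r=59=111011 popcount=5 -> skip
r=60=111100 popcount=4 -> skip
r=61=111101 popcount=5 -> skip
r=62=111110 popcount=5 -> skip
r=63=111111 popcount=6 -> skip
r=64=1000000 popcount=1 -> skip
r=65=1000001 popcount=2 -> skip
Kept rows: 19 21 22 25 26 28 35 37 38 41 42 44 49 50 52 56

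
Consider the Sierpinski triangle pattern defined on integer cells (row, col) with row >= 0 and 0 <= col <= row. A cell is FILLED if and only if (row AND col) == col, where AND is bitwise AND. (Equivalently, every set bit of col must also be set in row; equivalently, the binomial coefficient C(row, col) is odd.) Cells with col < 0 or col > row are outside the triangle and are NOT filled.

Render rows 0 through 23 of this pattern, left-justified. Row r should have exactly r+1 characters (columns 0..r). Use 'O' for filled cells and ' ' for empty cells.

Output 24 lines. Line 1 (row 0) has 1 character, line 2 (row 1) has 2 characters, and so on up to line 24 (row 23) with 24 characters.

Answer: O
OO
O O
OOOO
O   O
OO  OO
O O O O
OOOOOOOO
O       O
OO      OO
O O     O O
OOOO    OOOO
O   O   O   O
OO  OO  OO  OO
O O O O O O O O
OOOOOOOOOOOOOOOO
O               O
OO              OO
O O             O O
OOOO            OOOO
O   O           O   O
OO  OO          OO  OO
O O O O         O O O O
OOOOOOOO        OOOOOOOO

Derivation:
r0=0: O
r1=1: OO
r2=10: O O
r3=11: OOOO
r4=100: O   O
r5=101: OO  OO
r6=110: O O O O
r7=111: OOOOOOOO
r8=1000: O       O
r9=1001: OO      OO
r10=1010: O O     O O
r11=1011: OOOO    OOOO
r12=1100: O   O   O   O
r13=1101: OO  OO  OO  OO
r14=1110: O O O O O O O O
r15=1111: OOOOOOOOOOOOOOOO
r16=10000: O               O
r17=10001: OO              OO
r18=10010: O O             O O
r19=10011: OOOO            OOOO
r20=10100: O   O           O   O
r21=10101: OO  OO          OO  OO
r22=10110: O O O O         O O O O
r23=10111: OOOOOOOO        OOOOOOOO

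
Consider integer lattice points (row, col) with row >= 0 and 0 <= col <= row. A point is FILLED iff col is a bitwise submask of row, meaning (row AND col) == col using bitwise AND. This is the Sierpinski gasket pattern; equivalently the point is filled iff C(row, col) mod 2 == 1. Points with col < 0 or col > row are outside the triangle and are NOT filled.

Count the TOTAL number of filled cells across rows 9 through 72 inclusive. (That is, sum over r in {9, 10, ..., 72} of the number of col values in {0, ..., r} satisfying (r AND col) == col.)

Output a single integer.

r9=1001 pc2: +4 =4
r10=1010 pc2: +4 =8
r11=1011 pc3: +8 =16
r12=1100 pc2: +4 =20
r13=1101 pc3: +8 =28
r14=1110 pc3: +8 =36
r15=1111 pc4: +16 =52
r16=10000 pc1: +2 =54
r17=10001 pc2: +4 =58
r18=10010 pc2: +4 =62
r19=10011 pc3: +8 =70
r20=10100 pc2: +4 =74
r21=10101 pc3: +8 =82
r22=10110 pc3: +8 =90
r23=10111 pc4: +16 =106
r24=11000 pc2: +4 =110
r25=11001 pc3: +8 =118
r26=11010 pc3: +8 =126
r27=11011 pc4: +16 =142
r28=11100 pc3: +8 =150
r29=11101 pc4: +16 =166
r30=11110 pc4: +16 =182
r31=11111 pc5: +32 =214
r32=100000 pc1: +2 =216
r33=100001 pc2: +4 =220
r34=100010 pc2: +4 =224
r35=100011 pc3: +8 =232
r36=100100 pc2: +4 =236
r37=100101 pc3: +8 =244
r38=100110 pc3: +8 =252
r39=100111 pc4: +16 =268
r40=101000 pc2: +4 =272
r41=101001 pc3: +8 =280
r42=101010 pc3: +8 =288
r43=101011 pc4: +16 =304
r44=101100 pc3: +8 =312
r45=101101 pc4: +16 =328
r46=101110 pc4: +16 =344
r47=101111 pc5: +32 =376
r48=110000 pc2: +4 =380
r49=110001 pc3: +8 =388
r50=110010 pc3: +8 =396
r51=110011 pc4: +16 =412
r52=110100 pc3: +8 =420
r53=110101 pc4: +16 =436
r54=110110 pc4: +16 =452
r55=110111 pc5: +32 =484
r56=111000 pc3: +8 =492
r57=111001 pc4: +16 =508
r58=111010 pc4: +16 =524
r59=111011 pc5: +32 =556
r60=111100 pc4: +16 =572
r61=111101 pc5: +32 =604
r62=111110 pc5: +32 =636
r63=111111 pc6: +64 =700
r64=1000000 pc1: +2 =702
r65=1000001 pc2: +4 =706
r66=1000010 pc2: +4 =710
r67=1000011 pc3: +8 =718
r68=1000100 pc2: +4 =722
r69=1000101 pc3: +8 =730
r70=1000110 pc3: +8 =738
r71=1000111 pc4: +16 =754
r72=1001000 pc2: +4 =758

Answer: 758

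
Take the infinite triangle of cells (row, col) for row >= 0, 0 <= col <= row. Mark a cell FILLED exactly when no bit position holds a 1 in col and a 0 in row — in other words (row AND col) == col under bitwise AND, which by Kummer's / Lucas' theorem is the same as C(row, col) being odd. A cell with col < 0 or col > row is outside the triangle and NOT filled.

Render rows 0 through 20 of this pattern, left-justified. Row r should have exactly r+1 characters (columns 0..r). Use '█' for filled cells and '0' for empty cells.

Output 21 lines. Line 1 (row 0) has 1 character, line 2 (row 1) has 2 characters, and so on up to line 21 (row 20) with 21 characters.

Answer: █
██
█0█
████
█000█
██00██
█0█0█0█
████████
█0000000█
██000000██
█0█00000█0█
████0000████
█000█000█000█
██00██00██00██
█0█0█0█0█0█0█0█
████████████████
█000000000000000█
██00000000000000██
█0█0000000000000█0█
████000000000000████
█000█00000000000█000█

Derivation:
r0=0: █
r1=1: ██
r2=10: █0█
r3=11: ████
r4=100: █000█
r5=101: ██00██
r6=110: █0█0█0█
r7=111: ████████
r8=1000: █0000000█
r9=1001: ██000000██
r10=1010: █0█00000█0█
r11=1011: ████0000████
r12=1100: █000█000█000█
r13=1101: ██00██00██00██
r14=1110: █0█0█0█0█0█0█0█
r15=1111: ████████████████
r16=10000: █000000000000000█
r17=10001: ██00000000000000██
r18=10010: █0█0000000000000█0█
r19=10011: ████000000000000████
r20=10100: █000█00000000000█000█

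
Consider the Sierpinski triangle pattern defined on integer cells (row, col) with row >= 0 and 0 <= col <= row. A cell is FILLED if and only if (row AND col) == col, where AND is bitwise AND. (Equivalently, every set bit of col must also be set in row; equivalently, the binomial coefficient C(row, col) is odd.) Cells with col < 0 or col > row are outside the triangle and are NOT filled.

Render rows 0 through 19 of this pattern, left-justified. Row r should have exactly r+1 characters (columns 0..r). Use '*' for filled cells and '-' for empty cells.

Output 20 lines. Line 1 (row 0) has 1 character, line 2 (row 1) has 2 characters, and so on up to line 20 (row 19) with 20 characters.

Answer: *
**
*-*
****
*---*
**--**
*-*-*-*
********
*-------*
**------**
*-*-----*-*
****----****
*---*---*---*
**--**--**--**
*-*-*-*-*-*-*-*
****************
*---------------*
**--------------**
*-*-------------*-*
****------------****

Derivation:
r0=0: *
r1=1: **
r2=10: *-*
r3=11: ****
r4=100: *---*
r5=101: **--**
r6=110: *-*-*-*
r7=111: ********
r8=1000: *-------*
r9=1001: **------**
r10=1010: *-*-----*-*
r11=1011: ****----****
r12=1100: *---*---*---*
r13=1101: **--**--**--**
r14=1110: *-*-*-*-*-*-*-*
r15=1111: ****************
r16=10000: *---------------*
r17=10001: **--------------**
r18=10010: *-*-------------*-*
r19=10011: ****------------****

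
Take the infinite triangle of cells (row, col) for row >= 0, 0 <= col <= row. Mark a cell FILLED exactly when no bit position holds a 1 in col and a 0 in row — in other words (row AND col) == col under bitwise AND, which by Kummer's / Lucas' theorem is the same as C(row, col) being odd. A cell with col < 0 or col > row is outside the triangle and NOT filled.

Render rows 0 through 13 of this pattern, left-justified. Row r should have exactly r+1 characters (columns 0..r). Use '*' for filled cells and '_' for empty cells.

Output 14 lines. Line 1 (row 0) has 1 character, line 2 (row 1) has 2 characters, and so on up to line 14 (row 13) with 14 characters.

Answer: *
**
*_*
****
*___*
**__**
*_*_*_*
********
*_______*
**______**
*_*_____*_*
****____****
*___*___*___*
**__**__**__**

Derivation:
r0=0: *
r1=1: **
r2=10: *_*
r3=11: ****
r4=100: *___*
r5=101: **__**
r6=110: *_*_*_*
r7=111: ********
r8=1000: *_______*
r9=1001: **______**
r10=1010: *_*_____*_*
r11=1011: ****____****
r12=1100: *___*___*___*
r13=1101: **__**__**__**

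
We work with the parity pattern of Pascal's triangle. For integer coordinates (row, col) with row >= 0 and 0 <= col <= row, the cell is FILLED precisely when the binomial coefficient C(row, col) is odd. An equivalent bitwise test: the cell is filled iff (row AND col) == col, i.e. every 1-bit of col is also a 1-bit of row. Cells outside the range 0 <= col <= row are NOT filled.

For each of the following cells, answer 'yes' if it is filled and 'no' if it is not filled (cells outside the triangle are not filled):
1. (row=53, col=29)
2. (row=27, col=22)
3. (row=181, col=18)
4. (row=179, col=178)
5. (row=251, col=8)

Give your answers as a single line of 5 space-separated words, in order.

(53,29): row=0b110101, col=0b11101, row AND col = 0b10101 = 21; 21 != 29 -> empty
(27,22): row=0b11011, col=0b10110, row AND col = 0b10010 = 18; 18 != 22 -> empty
(181,18): row=0b10110101, col=0b10010, row AND col = 0b10000 = 16; 16 != 18 -> empty
(179,178): row=0b10110011, col=0b10110010, row AND col = 0b10110010 = 178; 178 == 178 -> filled
(251,8): row=0b11111011, col=0b1000, row AND col = 0b1000 = 8; 8 == 8 -> filled

Answer: no no no yes yes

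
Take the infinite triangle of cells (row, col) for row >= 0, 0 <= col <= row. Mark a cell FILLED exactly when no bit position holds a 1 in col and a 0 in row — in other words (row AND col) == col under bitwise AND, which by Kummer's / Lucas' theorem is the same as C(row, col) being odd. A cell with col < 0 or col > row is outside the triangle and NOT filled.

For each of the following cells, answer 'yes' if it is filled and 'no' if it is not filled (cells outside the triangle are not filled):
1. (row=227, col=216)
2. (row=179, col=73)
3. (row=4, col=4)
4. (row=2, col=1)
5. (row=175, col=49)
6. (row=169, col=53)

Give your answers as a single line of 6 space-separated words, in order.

Answer: no no yes no no no

Derivation:
(227,216): row=0b11100011, col=0b11011000, row AND col = 0b11000000 = 192; 192 != 216 -> empty
(179,73): row=0b10110011, col=0b1001001, row AND col = 0b1 = 1; 1 != 73 -> empty
(4,4): row=0b100, col=0b100, row AND col = 0b100 = 4; 4 == 4 -> filled
(2,1): row=0b10, col=0b1, row AND col = 0b0 = 0; 0 != 1 -> empty
(175,49): row=0b10101111, col=0b110001, row AND col = 0b100001 = 33; 33 != 49 -> empty
(169,53): row=0b10101001, col=0b110101, row AND col = 0b100001 = 33; 33 != 53 -> empty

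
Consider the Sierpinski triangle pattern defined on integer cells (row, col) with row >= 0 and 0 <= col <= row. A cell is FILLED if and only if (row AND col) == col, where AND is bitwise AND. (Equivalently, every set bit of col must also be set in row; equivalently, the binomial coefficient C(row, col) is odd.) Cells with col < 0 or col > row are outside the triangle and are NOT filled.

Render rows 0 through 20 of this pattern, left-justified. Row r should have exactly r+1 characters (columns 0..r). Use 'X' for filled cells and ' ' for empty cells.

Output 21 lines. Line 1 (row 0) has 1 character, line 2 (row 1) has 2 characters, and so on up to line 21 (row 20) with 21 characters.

r0=0: X
r1=1: XX
r2=10: X X
r3=11: XXXX
r4=100: X   X
r5=101: XX  XX
r6=110: X X X X
r7=111: XXXXXXXX
r8=1000: X       X
r9=1001: XX      XX
r10=1010: X X     X X
r11=1011: XXXX    XXXX
r12=1100: X   X   X   X
r13=1101: XX  XX  XX  XX
r14=1110: X X X X X X X X
r15=1111: XXXXXXXXXXXXXXXX
r16=10000: X               X
r17=10001: XX              XX
r18=10010: X X             X X
r19=10011: XXXX            XXXX
r20=10100: X   X           X   X

Answer: X
XX
X X
XXXX
X   X
XX  XX
X X X X
XXXXXXXX
X       X
XX      XX
X X     X X
XXXX    XXXX
X   X   X   X
XX  XX  XX  XX
X X X X X X X X
XXXXXXXXXXXXXXXX
X               X
XX              XX
X X             X X
XXXX            XXXX
X   X           X   X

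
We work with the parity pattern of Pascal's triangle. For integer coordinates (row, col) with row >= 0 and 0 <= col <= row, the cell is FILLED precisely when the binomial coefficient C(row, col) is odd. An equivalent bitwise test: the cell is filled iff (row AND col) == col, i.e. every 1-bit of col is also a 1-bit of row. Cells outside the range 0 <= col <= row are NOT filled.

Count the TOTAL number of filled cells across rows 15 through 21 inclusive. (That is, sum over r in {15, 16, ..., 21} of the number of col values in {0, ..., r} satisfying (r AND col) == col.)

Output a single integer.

r15=1111 pc4: +16 =16
r16=10000 pc1: +2 =18
r17=10001 pc2: +4 =22
r18=10010 pc2: +4 =26
r19=10011 pc3: +8 =34
r20=10100 pc2: +4 =38
r21=10101 pc3: +8 =46

Answer: 46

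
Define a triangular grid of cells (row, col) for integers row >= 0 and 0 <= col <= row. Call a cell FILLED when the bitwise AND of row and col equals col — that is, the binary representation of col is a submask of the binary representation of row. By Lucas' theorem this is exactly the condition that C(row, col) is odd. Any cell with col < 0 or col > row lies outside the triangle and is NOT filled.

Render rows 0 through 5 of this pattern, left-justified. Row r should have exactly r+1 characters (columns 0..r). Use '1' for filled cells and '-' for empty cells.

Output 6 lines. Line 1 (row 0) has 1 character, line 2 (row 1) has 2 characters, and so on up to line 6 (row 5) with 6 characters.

Answer: 1
11
1-1
1111
1---1
11--11

Derivation:
r0=0: 1
r1=1: 11
r2=10: 1-1
r3=11: 1111
r4=100: 1---1
r5=101: 11--11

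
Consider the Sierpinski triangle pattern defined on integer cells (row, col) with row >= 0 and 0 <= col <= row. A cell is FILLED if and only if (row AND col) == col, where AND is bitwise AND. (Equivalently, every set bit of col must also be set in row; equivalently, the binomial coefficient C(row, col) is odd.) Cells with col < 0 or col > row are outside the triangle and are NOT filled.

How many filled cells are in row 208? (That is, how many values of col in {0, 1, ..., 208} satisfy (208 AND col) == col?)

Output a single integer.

Answer: 8

Derivation:
208 in binary = 11010000
popcount(208) = number of 1-bits in 11010000 = 3
A col c satisfies (208 AND c) == c iff every set bit of c is also set in 208; each of the 3 set bits of 208 can independently be on or off in c.
count = 2^3 = 8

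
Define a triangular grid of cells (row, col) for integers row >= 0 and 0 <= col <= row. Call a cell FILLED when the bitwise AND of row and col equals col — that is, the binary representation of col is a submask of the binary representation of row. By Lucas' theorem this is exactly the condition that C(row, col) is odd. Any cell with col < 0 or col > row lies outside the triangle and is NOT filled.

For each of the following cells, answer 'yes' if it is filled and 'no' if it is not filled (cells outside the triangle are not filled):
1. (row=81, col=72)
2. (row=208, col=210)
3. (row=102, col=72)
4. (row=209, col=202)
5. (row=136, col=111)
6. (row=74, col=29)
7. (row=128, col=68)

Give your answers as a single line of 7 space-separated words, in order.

(81,72): row=0b1010001, col=0b1001000, row AND col = 0b1000000 = 64; 64 != 72 -> empty
(208,210): col outside [0, 208] -> not filled
(102,72): row=0b1100110, col=0b1001000, row AND col = 0b1000000 = 64; 64 != 72 -> empty
(209,202): row=0b11010001, col=0b11001010, row AND col = 0b11000000 = 192; 192 != 202 -> empty
(136,111): row=0b10001000, col=0b1101111, row AND col = 0b1000 = 8; 8 != 111 -> empty
(74,29): row=0b1001010, col=0b11101, row AND col = 0b1000 = 8; 8 != 29 -> empty
(128,68): row=0b10000000, col=0b1000100, row AND col = 0b0 = 0; 0 != 68 -> empty

Answer: no no no no no no no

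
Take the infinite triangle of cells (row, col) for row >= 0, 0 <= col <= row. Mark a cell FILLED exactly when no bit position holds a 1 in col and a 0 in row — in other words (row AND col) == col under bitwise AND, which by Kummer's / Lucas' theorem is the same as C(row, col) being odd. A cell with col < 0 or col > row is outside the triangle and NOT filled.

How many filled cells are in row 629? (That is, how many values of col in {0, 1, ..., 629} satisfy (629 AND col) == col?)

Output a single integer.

629 in binary = 1001110101
popcount(629) = number of 1-bits in 1001110101 = 6
A col c satisfies (629 AND c) == c iff every set bit of c is also set in 629; each of the 6 set bits of 629 can independently be on or off in c.
count = 2^6 = 64

Answer: 64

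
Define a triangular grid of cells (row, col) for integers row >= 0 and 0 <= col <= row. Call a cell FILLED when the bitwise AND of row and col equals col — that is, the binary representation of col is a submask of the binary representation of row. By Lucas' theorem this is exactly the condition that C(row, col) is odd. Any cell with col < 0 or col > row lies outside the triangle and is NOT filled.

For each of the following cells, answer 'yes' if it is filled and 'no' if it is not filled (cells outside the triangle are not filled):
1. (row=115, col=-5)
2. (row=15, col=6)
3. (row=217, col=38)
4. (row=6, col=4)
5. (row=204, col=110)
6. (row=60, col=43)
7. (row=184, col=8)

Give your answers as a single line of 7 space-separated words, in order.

Answer: no yes no yes no no yes

Derivation:
(115,-5): col outside [0, 115] -> not filled
(15,6): row=0b1111, col=0b110, row AND col = 0b110 = 6; 6 == 6 -> filled
(217,38): row=0b11011001, col=0b100110, row AND col = 0b0 = 0; 0 != 38 -> empty
(6,4): row=0b110, col=0b100, row AND col = 0b100 = 4; 4 == 4 -> filled
(204,110): row=0b11001100, col=0b1101110, row AND col = 0b1001100 = 76; 76 != 110 -> empty
(60,43): row=0b111100, col=0b101011, row AND col = 0b101000 = 40; 40 != 43 -> empty
(184,8): row=0b10111000, col=0b1000, row AND col = 0b1000 = 8; 8 == 8 -> filled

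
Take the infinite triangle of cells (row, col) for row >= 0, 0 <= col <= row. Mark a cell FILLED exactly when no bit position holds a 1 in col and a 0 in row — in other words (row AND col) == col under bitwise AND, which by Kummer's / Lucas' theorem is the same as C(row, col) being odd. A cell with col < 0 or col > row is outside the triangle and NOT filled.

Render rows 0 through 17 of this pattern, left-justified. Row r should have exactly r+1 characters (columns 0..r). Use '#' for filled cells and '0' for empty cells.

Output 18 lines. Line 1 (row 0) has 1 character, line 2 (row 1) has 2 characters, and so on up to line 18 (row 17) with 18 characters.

Answer: #
##
#0#
####
#000#
##00##
#0#0#0#
########
#0000000#
##000000##
#0#00000#0#
####0000####
#000#000#000#
##00##00##00##
#0#0#0#0#0#0#0#
################
#000000000000000#
##00000000000000##

Derivation:
r0=0: #
r1=1: ##
r2=10: #0#
r3=11: ####
r4=100: #000#
r5=101: ##00##
r6=110: #0#0#0#
r7=111: ########
r8=1000: #0000000#
r9=1001: ##000000##
r10=1010: #0#00000#0#
r11=1011: ####0000####
r12=1100: #000#000#000#
r13=1101: ##00##00##00##
r14=1110: #0#0#0#0#0#0#0#
r15=1111: ################
r16=10000: #000000000000000#
r17=10001: ##00000000000000##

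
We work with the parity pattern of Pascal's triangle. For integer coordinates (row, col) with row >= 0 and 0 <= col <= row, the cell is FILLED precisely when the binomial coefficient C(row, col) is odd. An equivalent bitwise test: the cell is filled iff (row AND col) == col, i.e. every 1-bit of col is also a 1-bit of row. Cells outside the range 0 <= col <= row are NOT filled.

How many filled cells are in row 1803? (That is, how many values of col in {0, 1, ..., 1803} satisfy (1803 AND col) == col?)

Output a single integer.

Answer: 64

Derivation:
1803 in binary = 11100001011
popcount(1803) = number of 1-bits in 11100001011 = 6
A col c satisfies (1803 AND c) == c iff every set bit of c is also set in 1803; each of the 6 set bits of 1803 can independently be on or off in c.
count = 2^6 = 64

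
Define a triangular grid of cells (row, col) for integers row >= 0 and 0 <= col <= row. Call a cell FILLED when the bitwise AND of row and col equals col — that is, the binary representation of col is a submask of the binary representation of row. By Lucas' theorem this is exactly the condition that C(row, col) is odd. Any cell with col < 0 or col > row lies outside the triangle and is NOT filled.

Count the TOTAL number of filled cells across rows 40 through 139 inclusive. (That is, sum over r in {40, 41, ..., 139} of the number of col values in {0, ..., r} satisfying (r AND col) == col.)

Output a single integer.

Answer: 1980

Derivation:
r40=101000 pc2: +4 =4
r41=101001 pc3: +8 =12
r42=101010 pc3: +8 =20
r43=101011 pc4: +16 =36
r44=101100 pc3: +8 =44
r45=101101 pc4: +16 =60
r46=101110 pc4: +16 =76
r47=101111 pc5: +32 =108
r48=110000 pc2: +4 =112
r49=110001 pc3: +8 =120
r50=110010 pc3: +8 =128
r51=110011 pc4: +16 =144
r52=110100 pc3: +8 =152
r53=110101 pc4: +16 =168
r54=110110 pc4: +16 =184
r55=110111 pc5: +32 =216
r56=111000 pc3: +8 =224
r57=111001 pc4: +16 =240
r58=111010 pc4: +16 =256
r59=111011 pc5: +32 =288
r60=111100 pc4: +16 =304
r61=111101 pc5: +32 =336
r62=111110 pc5: +32 =368
r63=111111 pc6: +64 =432
r64=1000000 pc1: +2 =434
r65=1000001 pc2: +4 =438
r66=1000010 pc2: +4 =442
r67=1000011 pc3: +8 =450
r68=1000100 pc2: +4 =454
r69=1000101 pc3: +8 =462
r70=1000110 pc3: +8 =470
r71=1000111 pc4: +16 =486
r72=1001000 pc2: +4 =490
r73=1001001 pc3: +8 =498
r74=1001010 pc3: +8 =506
r75=1001011 pc4: +16 =522
r76=1001100 pc3: +8 =530
r77=1001101 pc4: +16 =546
r78=1001110 pc4: +16 =562
r79=1001111 pc5: +32 =594
r80=1010000 pc2: +4 =598
r81=1010001 pc3: +8 =606
r82=1010010 pc3: +8 =614
r83=1010011 pc4: +16 =630
r84=1010100 pc3: +8 =638
r85=1010101 pc4: +16 =654
r86=1010110 pc4: +16 =670
r87=1010111 pc5: +32 =702
r88=1011000 pc3: +8 =710
r89=1011001 pc4: +16 =726
r90=1011010 pc4: +16 =742
r91=1011011 pc5: +32 =774
r92=1011100 pc4: +16 =790
r93=1011101 pc5: +32 =822
r94=1011110 pc5: +32 =854
r95=1011111 pc6: +64 =918
r96=1100000 pc2: +4 =922
r97=1100001 pc3: +8 =930
r98=1100010 pc3: +8 =938
r99=1100011 pc4: +16 =954
r100=1100100 pc3: +8 =962
r101=1100101 pc4: +16 =978
r102=1100110 pc4: +16 =994
r103=1100111 pc5: +32 =1026
r104=1101000 pc3: +8 =1034
r105=1101001 pc4: +16 =1050
r106=1101010 pc4: +16 =1066
r107=1101011 pc5: +32 =1098
r108=1101100 pc4: +16 =1114
r109=1101101 pc5: +32 =1146
r110=1101110 pc5: +32 =1178
r111=1101111 pc6: +64 =1242
r112=1110000 pc3: +8 =1250
r113=1110001 pc4: +16 =1266
r114=1110010 pc4: +16 =1282
r115=1110011 pc5: +32 =1314
r116=1110100 pc4: +16 =1330
r117=1110101 pc5: +32 =1362
r118=1110110 pc5: +32 =1394
r119=1110111 pc6: +64 =1458
r120=1111000 pc4: +16 =1474
r121=1111001 pc5: +32 =1506
r122=1111010 pc5: +32 =1538
r123=1111011 pc6: +64 =1602
r124=1111100 pc5: +32 =1634
r125=1111101 pc6: +64 =1698
r126=1111110 pc6: +64 =1762
r127=1111111 pc7: +128 =1890
r128=10000000 pc1: +2 =1892
r129=10000001 pc2: +4 =1896
r130=10000010 pc2: +4 =1900
r131=10000011 pc3: +8 =1908
r132=10000100 pc2: +4 =1912
r133=10000101 pc3: +8 =1920
r134=10000110 pc3: +8 =1928
r135=10000111 pc4: +16 =1944
r136=10001000 pc2: +4 =1948
r137=10001001 pc3: +8 =1956
r138=10001010 pc3: +8 =1964
r139=10001011 pc4: +16 =1980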